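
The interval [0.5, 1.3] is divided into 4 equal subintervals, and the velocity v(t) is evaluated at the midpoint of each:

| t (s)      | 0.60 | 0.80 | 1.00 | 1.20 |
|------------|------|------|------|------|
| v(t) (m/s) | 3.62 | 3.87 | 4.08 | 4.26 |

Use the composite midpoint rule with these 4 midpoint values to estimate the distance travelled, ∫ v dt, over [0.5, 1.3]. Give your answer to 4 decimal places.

h = 0.2, n = 4.
h·[y(m₁) + y(m₂) + y(m₃) + y(m₄)] = 0.2·(15.83) = 3.1660.

3.1660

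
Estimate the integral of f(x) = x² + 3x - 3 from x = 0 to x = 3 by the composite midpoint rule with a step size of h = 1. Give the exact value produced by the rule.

13.25

h = (3 − 0)/3 = 1.
Midpoints m₁,…,m₃ = 0.5, 1.5, 2.5.
f(m₁)=-1.25, f(m₂)=3.75, f(m₃)=10.75.
h·[f(m₁) + f(m₂) + f(m₃)] = 1·(13.25) = 13.25.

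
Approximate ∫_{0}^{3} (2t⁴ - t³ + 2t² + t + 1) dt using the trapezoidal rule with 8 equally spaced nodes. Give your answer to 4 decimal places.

h = (3 − 0)/7 = 0.428571.
Nodes t₀,…,t₇ = 0, 0.428571, 0.857143, 1.285714, 1.714286, 2.142857, 2.571429, 3.
f(t) = 2t⁴ - t³ + 2t² + t + 1: f₀=1, f₁=1.784673, f₂=3.776343, f₃=8.931695, f₄=20.826739, f₅=44.656810, f₆=87.236568, f₇=157.
(h/2)·[f₀ + 2f₁ + 2f₂ + 2f₃ + 2f₄ + 2f₅ + 2f₆ + f₇] = 0.214286·(492.425656) = 105.5198.

105.5198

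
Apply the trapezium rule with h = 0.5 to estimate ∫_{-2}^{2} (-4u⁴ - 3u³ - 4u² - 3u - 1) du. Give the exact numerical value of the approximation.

h = (2 − (-2))/8 = 0.5.
Nodes u₀,…,u₈ = -2, -1.5, -1, -0.5, 0, 0.5, 1, 1.5, 2.
f(u) = -4u⁴ - 3u³ - 4u² - 3u - 1: f₀=-51, f₁=-15.625, f₂=-3, f₃=-0.375, f₄=-1, f₅=-4.125, f₆=-15, f₇=-44.875, f₈=-111.
(h/2)·[f₀ + 2f₁ + 2f₂ + 2f₃ + 2f₄ + 2f₅ + 2f₆ + 2f₇ + f₈] = 0.25·(-330) = -82.5.

-82.5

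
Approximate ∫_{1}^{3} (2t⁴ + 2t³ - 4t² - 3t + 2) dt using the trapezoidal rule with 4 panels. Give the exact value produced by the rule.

h = (3 − 1)/4 = 0.5.
Nodes t₀,…,t₄ = 1, 1.5, 2, 2.5, 3.
f(t) = 2t⁴ + 2t³ - 4t² - 3t + 2: f₀=-1, f₁=5.375, f₂=28, f₃=78.875, f₄=173.
(h/2)·[f₀ + 2f₁ + 2f₂ + 2f₃ + f₄] = 0.25·(396.5) = 99.125.

99.125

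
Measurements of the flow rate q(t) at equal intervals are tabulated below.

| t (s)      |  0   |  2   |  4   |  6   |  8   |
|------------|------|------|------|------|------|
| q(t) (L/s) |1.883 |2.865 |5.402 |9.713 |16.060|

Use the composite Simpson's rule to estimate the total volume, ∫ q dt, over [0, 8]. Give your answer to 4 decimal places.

h = 2, n = 4.
(h/3)·[y₀ + 4y₁ + 2y₂ + 4y₃ + y₄] = 0.666667·(79.059) = 52.7060.

52.7060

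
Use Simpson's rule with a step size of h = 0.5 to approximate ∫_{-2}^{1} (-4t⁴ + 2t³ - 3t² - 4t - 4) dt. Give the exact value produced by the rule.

-49

h = (1 − (-2))/6 = 0.5.
Nodes t₀,…,t₆ = -2, -1.5, -1, -0.5, 0, 0.5, 1.
f(t) = -4t⁴ + 2t³ - 3t² - 4t - 4: f₀=-88, f₁=-31.75, f₂=-9, f₃=-3.25, f₄=-4, f₅=-6.75, f₆=-13.
(h/3)·[f₀ + 4f₁ + 2f₂ + 4f₃ + 2f₄ + 4f₅ + f₆] = 0.166667·(-294) = -49.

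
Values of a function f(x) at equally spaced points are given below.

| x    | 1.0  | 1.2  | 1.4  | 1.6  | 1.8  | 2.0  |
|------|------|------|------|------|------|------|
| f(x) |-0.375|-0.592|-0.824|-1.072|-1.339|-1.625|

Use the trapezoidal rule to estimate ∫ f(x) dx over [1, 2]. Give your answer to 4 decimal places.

h = 0.2, n = 5.
(h/2)·[y₀ + 2y₁ + 2y₂ + 2y₃ + 2y₄ + y₅] = 0.1·(-9.654) = -0.9654.

-0.9654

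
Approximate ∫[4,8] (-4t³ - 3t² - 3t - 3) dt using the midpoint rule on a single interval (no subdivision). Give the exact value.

M = (b−a)·f(6) = 4·(-993) = -3972.

-3972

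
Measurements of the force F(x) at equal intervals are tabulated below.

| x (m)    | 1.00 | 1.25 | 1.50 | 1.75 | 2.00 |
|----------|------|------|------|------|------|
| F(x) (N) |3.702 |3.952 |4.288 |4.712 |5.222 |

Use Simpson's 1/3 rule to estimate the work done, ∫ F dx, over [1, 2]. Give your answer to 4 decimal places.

4.3463

h = 0.25, n = 4.
(h/3)·[y₀ + 4y₁ + 2y₂ + 4y₃ + y₄] = 0.083333·(52.156) = 4.3463.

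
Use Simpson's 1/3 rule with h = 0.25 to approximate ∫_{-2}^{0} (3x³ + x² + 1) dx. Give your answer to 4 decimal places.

-7.3333

h = (0 − (-2))/8 = 0.25.
Nodes x₀,…,x₈ = -2, -1.75, -1.5, -1.25, -1, -0.75, -0.5, -0.25, 0.
f(x) = 3x³ + x² + 1: f₀=-19, f₁=-12.015625, f₂=-6.875, f₃=-3.296875, f₄=-1, f₅=0.296875, f₆=0.875, f₇=1.015625, f₈=1.
(h/3)·[f₀ + 4f₁ + 2f₂ + 4f₃ + 2f₄ + 4f₅ + 2f₆ + 4f₇ + f₈] = 0.083333·(-88) = -7.3333.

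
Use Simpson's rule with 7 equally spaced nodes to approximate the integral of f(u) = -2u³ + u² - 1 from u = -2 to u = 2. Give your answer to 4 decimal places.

h = (2 − (-2))/6 = 0.666667.
Nodes u₀,…,u₆ = -2, -1.333333, -0.666667, 0, 0.666667, 1.333333, 2.
f(u) = -2u³ + u² - 1: f₀=19, f₁=5.518519, f₂=0.037037, f₃=-1, f₄=-1.148148, f₅=-3.962963, f₆=-13.
(h/3)·[f₀ + 4f₁ + 2f₂ + 4f₃ + 2f₄ + 4f₅ + f₆] = 0.222222·(6) = 1.3333.

1.3333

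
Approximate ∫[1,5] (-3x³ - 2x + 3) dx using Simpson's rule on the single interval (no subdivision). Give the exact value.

S = (b−a)/6 · [f(1) + 4f(3) + f(5)] = 0.666667·[(-2) + 4·(-84) + (-382)] = -480.

-480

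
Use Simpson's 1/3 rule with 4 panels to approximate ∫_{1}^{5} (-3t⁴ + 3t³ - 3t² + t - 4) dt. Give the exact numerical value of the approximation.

-1536

h = (5 − 1)/4 = 1.
Nodes t₀,…,t₄ = 1, 2, 3, 4, 5.
f(t) = -3t⁴ + 3t³ - 3t² + t - 4: f₀=-6, f₁=-38, f₂=-190, f₃=-624, f₄=-1574.
(h/3)·[f₀ + 4f₁ + 2f₂ + 4f₃ + f₄] = 0.333333·(-4608) = -1536.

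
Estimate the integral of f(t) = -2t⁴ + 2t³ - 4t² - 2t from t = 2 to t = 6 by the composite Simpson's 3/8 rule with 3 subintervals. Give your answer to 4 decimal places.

h = (6 − 2)/3 = 1.333333.
Nodes t₀,…,t₃ = 2, 3.333333, 4.666667, 6.
f(t) = -2t⁴ + 2t³ - 4t² - 2t: f₀=-36, f₁=-223.950617, f₂=-841.728395, f₃=-2316.
(3h/8)·[f₀ + 3f₁ + 3f₂ + f₃] = 0.5·(-5549.037037) = -2774.5185.

-2774.5185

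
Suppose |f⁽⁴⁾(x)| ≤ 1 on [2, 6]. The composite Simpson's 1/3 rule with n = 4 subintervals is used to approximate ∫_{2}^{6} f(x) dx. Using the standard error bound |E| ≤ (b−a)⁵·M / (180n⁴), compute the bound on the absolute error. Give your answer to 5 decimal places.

|E| ≤ (4)⁵·1 / (180·4⁴) = 1024/46080 = 0.02222.

0.02222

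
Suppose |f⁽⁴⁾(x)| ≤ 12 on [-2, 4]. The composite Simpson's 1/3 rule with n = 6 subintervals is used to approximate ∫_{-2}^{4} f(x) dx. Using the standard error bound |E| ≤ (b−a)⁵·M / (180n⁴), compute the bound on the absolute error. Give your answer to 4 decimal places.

|E| ≤ (6)⁵·12 / (180·6⁴) = 93312/233280 = 0.4000.

0.4000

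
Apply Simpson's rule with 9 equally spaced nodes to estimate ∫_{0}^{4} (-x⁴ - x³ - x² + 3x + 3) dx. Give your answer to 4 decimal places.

h = (4 − 0)/8 = 0.5.
Nodes x₀,…,x₈ = 0, 0.5, 1, 1.5, 2, 2.5, 3, 3.5, 4.
f(x) = -x⁴ - x³ - x² + 3x + 3: f₀=3, f₁=4.0625, f₂=3, f₃=-3.1875, f₄=-19, f₅=-50.4375, f₆=-105, f₇=-191.6875, f₈=-321.
(h/3)·[f₀ + 4f₁ + 2f₂ + 4f₃ + 2f₄ + 4f₅ + 2f₆ + 4f₇ + f₈] = 0.166667·(-1525) = -254.1667.

-254.1667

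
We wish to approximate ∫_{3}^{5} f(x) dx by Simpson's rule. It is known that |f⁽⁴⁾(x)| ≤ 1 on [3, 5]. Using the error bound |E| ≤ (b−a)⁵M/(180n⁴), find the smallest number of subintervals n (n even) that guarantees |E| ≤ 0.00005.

Need 32/(180n⁴) ≤ 0.00005.
n⁴ ≥ 32/(180·0.00005) = 3555.56 ⇒ n ≥ 7.7219, so the smallest even n is 8. (n must be even for Simpson's rule.)

8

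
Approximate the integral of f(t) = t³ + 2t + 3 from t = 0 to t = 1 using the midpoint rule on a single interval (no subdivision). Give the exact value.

4.125

M = (b−a)·f(0.5) = 1·(4.125) = 4.125.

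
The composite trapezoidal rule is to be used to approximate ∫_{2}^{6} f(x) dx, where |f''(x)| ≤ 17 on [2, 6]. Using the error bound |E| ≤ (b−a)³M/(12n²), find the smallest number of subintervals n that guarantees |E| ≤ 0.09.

32

Need 1088/(12n²) ≤ 0.09.
n² ≥ 1088/(12·0.09) = 1007.41 ⇒ n ≥ 31.7397, so the smallest n is 32.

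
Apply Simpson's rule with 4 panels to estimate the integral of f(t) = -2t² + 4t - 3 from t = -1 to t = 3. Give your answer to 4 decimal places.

-14.6667

h = (3 − (-1))/4 = 1.
Nodes t₀,…,t₄ = -1, 0, 1, 2, 3.
f(t) = -2t² + 4t - 3: f₀=-9, f₁=-3, f₂=-1, f₃=-3, f₄=-9.
(h/3)·[f₀ + 4f₁ + 2f₂ + 4f₃ + f₄] = 0.333333·(-44) = -14.6667.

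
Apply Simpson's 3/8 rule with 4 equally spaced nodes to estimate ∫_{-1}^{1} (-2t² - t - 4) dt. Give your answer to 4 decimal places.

h = (1 − (-1))/3 = 0.666667.
Nodes t₀,…,t₃ = -1, -0.333333, 0.333333, 1.
f(t) = -2t² - t - 4: f₀=-5, f₁=-3.888889, f₂=-4.555556, f₃=-7.
(3h/8)·[f₀ + 3f₁ + 3f₂ + f₃] = 0.25·(-37.333333) = -9.3333.

-9.3333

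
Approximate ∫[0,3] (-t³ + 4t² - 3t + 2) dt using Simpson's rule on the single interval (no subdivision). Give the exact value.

S = (b−a)/6 · [f(0) + 4f(1.5) + f(3)] = 0.5·[2 + 4·3.125 + 2] = 8.25.

8.25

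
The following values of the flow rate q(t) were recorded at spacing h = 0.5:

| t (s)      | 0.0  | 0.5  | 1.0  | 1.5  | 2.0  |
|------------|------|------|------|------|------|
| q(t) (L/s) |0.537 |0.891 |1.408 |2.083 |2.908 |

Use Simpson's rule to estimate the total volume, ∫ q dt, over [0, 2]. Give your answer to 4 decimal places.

h = 0.5, n = 4.
(h/3)·[y₀ + 4y₁ + 2y₂ + 4y₃ + y₄] = 0.166667·(18.157) = 3.0262.

3.0262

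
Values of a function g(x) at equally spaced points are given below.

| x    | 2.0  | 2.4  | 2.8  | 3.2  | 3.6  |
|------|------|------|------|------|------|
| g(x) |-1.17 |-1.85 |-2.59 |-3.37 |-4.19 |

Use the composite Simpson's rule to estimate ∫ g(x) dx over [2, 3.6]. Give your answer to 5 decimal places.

-4.18933

h = 0.4, n = 4.
(h/3)·[y₀ + 4y₁ + 2y₂ + 4y₃ + y₄] = 0.133333·(-31.42) = -4.18933.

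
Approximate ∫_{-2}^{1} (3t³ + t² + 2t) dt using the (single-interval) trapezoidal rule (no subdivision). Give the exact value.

-27

T = (b−a)/2 · [f(-2) + f(1)] = 1.5·[(-24) + 6] = -27.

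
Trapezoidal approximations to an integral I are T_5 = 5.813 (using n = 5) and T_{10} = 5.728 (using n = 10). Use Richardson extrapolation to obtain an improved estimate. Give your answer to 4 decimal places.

5.6997

R = (4·T_{10} − T_5) / 3 = (4·5.728 − 5.813)/3 = (17.099)/3 = 5.6997.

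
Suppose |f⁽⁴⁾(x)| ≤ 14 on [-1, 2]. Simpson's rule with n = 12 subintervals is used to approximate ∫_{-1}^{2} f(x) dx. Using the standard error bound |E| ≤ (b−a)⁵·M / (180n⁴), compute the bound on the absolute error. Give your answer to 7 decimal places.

0.0009115

|E| ≤ (3)⁵·14 / (180·12⁴) = 3402/3732480 = 0.0009115.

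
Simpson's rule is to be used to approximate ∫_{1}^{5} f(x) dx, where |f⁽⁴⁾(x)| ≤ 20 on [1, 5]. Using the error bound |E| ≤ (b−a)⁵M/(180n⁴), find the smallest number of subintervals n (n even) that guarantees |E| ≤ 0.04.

Need 20480/(180n⁴) ≤ 0.04.
n⁴ ≥ 20480/(180·0.04) = 2844.44 ⇒ n ≥ 7.3030, so the smallest even n is 8. (n must be even for Simpson's rule.)

8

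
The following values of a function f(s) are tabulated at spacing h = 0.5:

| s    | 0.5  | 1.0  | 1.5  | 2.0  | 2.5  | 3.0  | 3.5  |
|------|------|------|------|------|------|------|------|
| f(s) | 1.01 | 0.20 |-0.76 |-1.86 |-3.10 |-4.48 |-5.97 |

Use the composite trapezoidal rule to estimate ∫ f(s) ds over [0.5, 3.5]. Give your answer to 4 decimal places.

-6.2400

h = 0.5, n = 6.
(h/2)·[y₀ + 2y₁ + 2y₂ + 2y₃ + 2y₄ + 2y₅ + y₆] = 0.25·(-24.96) = -6.2400.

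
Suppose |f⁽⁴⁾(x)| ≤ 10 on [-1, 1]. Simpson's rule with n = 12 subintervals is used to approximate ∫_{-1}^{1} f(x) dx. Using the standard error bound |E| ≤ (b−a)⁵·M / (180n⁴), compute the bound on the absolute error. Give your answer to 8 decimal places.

|E| ≤ (2)⁵·10 / (180·12⁴) = 320/3732480 = 0.00008573.

0.00008573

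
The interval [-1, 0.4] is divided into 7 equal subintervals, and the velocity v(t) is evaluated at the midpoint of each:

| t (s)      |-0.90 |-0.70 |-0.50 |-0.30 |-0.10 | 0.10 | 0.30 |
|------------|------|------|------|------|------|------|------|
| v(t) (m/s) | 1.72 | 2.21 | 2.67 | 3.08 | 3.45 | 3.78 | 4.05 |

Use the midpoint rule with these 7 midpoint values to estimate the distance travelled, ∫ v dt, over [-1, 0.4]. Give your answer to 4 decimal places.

4.1920

h = 0.2, n = 7.
h·[y(m₁) + y(m₂) + y(m₃) + y(m₄) + y(m₅) + y(m₆) + y(m₇)] = 0.2·(20.96) = 4.1920.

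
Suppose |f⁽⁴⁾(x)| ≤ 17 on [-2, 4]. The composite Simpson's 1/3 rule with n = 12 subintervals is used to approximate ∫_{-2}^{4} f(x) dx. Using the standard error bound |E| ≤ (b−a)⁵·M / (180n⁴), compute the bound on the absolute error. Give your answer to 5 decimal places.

|E| ≤ (6)⁵·17 / (180·12⁴) = 132192/3732480 = 0.03542.

0.03542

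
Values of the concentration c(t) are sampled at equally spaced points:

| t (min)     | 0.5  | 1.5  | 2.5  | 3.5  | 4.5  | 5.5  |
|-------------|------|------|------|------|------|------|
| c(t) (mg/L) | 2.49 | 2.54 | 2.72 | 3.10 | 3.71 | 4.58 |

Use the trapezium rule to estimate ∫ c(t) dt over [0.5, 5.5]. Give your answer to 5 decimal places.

15.60500

h = 1, n = 5.
(h/2)·[y₀ + 2y₁ + 2y₂ + 2y₃ + 2y₄ + y₅] = 0.5·(31.21) = 15.60500.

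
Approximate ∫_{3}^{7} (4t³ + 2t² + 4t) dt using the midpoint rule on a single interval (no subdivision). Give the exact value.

M = (b−a)·f(5) = 4·(570) = 2280.

2280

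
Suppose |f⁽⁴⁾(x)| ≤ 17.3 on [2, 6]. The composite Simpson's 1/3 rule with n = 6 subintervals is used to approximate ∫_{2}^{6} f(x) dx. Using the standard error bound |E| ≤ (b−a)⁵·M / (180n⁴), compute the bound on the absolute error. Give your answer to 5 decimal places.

0.07594

|E| ≤ (4)⁵·17.3 / (180·6⁴) = 17715.2/233280 = 0.07594.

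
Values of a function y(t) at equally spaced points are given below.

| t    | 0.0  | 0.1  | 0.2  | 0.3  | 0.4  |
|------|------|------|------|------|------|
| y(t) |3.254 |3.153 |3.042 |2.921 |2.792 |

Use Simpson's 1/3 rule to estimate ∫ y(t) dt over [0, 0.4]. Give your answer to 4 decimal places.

1.2142

h = 0.1, n = 4.
(h/3)·[y₀ + 4y₁ + 2y₂ + 4y₃ + y₄] = 0.033333·(36.426) = 1.2142.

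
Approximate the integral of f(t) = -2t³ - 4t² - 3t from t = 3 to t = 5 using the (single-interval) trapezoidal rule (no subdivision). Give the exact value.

T = (b−a)/2 · [f(3) + f(5)] = 1·[(-99) + (-365)] = -464.

-464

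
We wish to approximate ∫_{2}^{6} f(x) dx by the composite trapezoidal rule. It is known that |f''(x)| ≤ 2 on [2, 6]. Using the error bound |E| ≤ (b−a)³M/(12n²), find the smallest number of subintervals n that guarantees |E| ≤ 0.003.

60

Need 128/(12n²) ≤ 0.003.
n² ≥ 128/(12·0.003) = 3555.56 ⇒ n ≥ 59.6285, so the smallest n is 60.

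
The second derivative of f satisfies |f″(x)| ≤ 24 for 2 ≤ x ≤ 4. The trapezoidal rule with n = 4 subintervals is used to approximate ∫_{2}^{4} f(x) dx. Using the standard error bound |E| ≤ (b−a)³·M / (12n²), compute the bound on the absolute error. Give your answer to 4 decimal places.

|E| ≤ (2)³·24 / (12·4²) = 192/192 = 1.0000.

1.0000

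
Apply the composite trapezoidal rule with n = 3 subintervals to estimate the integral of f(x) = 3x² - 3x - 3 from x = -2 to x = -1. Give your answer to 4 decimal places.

h = (-1 − (-2))/3 = 0.333333.
Nodes x₀,…,x₃ = -2, -1.666667, -1.333333, -1.
f(x) = 3x² - 3x - 3: f₀=15, f₁=10.333333, f₂=6.333333, f₃=3.
(h/2)·[f₀ + 2f₁ + 2f₂ + f₃] = 0.166667·(51.333333) = 8.5556.

8.5556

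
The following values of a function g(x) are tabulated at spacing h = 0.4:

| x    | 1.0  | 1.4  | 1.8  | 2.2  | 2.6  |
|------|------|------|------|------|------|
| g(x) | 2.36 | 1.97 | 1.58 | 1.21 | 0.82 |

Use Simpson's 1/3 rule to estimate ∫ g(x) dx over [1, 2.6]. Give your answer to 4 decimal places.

h = 0.4, n = 4.
(h/3)·[y₀ + 4y₁ + 2y₂ + 4y₃ + y₄] = 0.133333·(19.06) = 2.5413.

2.5413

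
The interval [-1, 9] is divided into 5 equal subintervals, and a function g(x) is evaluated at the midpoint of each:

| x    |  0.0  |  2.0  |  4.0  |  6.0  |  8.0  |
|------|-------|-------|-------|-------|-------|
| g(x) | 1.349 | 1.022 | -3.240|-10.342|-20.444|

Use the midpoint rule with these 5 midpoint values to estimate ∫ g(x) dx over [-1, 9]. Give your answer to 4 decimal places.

-63.3100

h = 2, n = 5.
h·[y(m₁) + y(m₂) + y(m₃) + y(m₄) + y(m₅)] = 2·(-31.655) = -63.3100.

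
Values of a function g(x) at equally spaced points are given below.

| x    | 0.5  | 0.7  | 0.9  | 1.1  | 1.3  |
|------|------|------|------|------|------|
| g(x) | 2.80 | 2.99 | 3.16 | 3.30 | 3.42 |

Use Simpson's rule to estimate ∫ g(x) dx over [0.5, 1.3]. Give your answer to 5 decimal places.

2.51333

h = 0.2, n = 4.
(h/3)·[y₀ + 4y₁ + 2y₂ + 4y₃ + y₄] = 0.066667·(37.70) = 2.51333.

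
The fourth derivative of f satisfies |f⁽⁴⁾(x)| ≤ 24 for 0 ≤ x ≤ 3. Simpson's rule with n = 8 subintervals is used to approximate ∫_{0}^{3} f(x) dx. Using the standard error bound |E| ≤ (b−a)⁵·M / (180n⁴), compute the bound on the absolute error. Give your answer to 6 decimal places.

|E| ≤ (3)⁵·24 / (180·8⁴) = 5832/737280 = 0.007910.

0.007910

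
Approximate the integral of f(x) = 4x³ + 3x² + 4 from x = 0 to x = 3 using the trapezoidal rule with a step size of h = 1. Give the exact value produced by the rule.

h = (3 − 0)/3 = 1.
Nodes x₀,…,x₃ = 0, 1, 2, 3.
f(x) = 4x³ + 3x² + 4: f₀=4, f₁=11, f₂=48, f₃=139.
(h/2)·[f₀ + 2f₁ + 2f₂ + f₃] = 0.5·(261) = 130.5.

130.5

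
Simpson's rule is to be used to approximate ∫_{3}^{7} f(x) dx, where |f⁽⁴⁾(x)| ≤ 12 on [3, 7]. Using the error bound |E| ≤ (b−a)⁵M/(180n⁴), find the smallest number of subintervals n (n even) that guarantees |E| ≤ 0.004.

Need 12288/(180n⁴) ≤ 0.004.
n⁴ ≥ 12288/(180·0.004) = 17066.7 ⇒ n ≥ 11.4298, so the smallest even n is 12. (n must be even for Simpson's rule.)

12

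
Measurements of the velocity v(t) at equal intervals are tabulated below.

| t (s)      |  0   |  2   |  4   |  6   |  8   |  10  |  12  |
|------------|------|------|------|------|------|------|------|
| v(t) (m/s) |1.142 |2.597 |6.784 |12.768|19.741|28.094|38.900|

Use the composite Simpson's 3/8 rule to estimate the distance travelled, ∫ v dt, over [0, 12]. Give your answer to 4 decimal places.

h = 2, n = 6.
(3h/8)·[y₀ + 3y₁ + 3y₂ + 2y₃ + 3y₄ + 3y₅ + y₆] = 0.75·(237.226) = 177.9195.

177.9195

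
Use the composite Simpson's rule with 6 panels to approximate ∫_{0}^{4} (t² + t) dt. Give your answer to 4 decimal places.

h = (4 − 0)/6 = 0.666667.
Nodes t₀,…,t₆ = 0, 0.666667, 1.333333, 2, 2.666667, 3.333333, 4.
f(t) = t² + t: f₀=0, f₁=1.111111, f₂=3.111111, f₃=6, f₄=9.777778, f₅=14.444444, f₆=20.
(h/3)·[f₀ + 4f₁ + 2f₂ + 4f₃ + 2f₄ + 4f₅ + f₆] = 0.222222·(132) = 29.3333.

29.3333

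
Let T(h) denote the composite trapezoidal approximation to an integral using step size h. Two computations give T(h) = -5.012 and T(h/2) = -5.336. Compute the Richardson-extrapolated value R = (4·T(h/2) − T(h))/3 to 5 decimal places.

R = (4·T(h/2) − T(h)) / 3 = (4·(-5.336) − (-5.012))/3 = (-16.332)/3 = -5.44400.

-5.44400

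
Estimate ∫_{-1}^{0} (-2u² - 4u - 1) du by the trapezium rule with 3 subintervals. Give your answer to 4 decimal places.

h = (0 − (-1))/3 = 0.333333.
Nodes u₀,…,u₃ = -1, -0.666667, -0.333333, 0.
f(u) = -2u² - 4u - 1: f₀=1, f₁=0.777778, f₂=0.111111, f₃=-1.
(h/2)·[f₀ + 2f₁ + 2f₂ + f₃] = 0.166667·(1.777778) = 0.2963.

0.2963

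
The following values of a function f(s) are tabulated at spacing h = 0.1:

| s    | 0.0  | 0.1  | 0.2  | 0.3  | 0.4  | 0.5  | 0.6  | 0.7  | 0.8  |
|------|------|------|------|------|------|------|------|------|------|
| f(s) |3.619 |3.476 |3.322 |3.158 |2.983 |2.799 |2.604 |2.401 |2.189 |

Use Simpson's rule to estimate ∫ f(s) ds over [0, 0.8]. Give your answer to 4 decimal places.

h = 0.1, n = 8.
(h/3)·[y₀ + 4y₁ + 2y₂ + 4y₃ + 2y₄ + 4y₅ + 2y₆ + 4y₇ + y₈] = 0.033333·(70.962) = 2.3654.

2.3654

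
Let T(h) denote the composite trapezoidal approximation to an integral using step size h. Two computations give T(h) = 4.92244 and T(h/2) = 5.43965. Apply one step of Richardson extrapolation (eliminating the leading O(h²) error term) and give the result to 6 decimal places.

5.612053

R = (4·T(h/2) − T(h)) / 3 = (4·5.43965 − 4.92244)/3 = (16.83616)/3 = 5.612053.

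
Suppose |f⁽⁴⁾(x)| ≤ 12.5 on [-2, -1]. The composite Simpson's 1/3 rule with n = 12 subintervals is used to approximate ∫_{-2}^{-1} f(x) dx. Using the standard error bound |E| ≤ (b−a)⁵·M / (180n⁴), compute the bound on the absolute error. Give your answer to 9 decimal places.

0.000003349

|E| ≤ (1)⁵·12.5 / (180·12⁴) = 12.5/3732480 = 0.000003349.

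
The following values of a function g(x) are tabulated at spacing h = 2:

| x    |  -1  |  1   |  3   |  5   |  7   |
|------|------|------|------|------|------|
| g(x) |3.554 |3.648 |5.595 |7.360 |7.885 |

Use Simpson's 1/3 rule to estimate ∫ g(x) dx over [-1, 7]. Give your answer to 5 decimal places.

44.44067

h = 2, n = 4.
(h/3)·[y₀ + 4y₁ + 2y₂ + 4y₃ + y₄] = 0.666667·(66.661) = 44.44067.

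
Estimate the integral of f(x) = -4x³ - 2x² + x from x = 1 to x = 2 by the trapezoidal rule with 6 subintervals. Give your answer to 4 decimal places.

h = (2 − 1)/6 = 0.166667.
Nodes x₀,…,x₆ = 1, 1.166667, 1.333333, 1.5, 1.666667, 1.833333, 2.
f(x) = -4x³ - 2x² + x: f₀=-5, f₁=-7.907407, f₂=-11.703704, f₃=-16.5, f₄=-22.407407, f₅=-29.537037, f₆=-38.
(h/2)·[f₀ + 2f₁ + 2f₂ + 2f₃ + 2f₄ + 2f₅ + f₆] = 0.083333·(-219.111111) = -18.2593.

-18.2593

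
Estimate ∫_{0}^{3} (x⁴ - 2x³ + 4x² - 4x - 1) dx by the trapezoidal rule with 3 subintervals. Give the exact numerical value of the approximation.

h = (3 − 0)/3 = 1.
Nodes x₀,…,x₃ = 0, 1, 2, 3.
f(x) = x⁴ - 2x³ + 4x² - 4x - 1: f₀=-1, f₁=-2, f₂=7, f₃=50.
(h/2)·[f₀ + 2f₁ + 2f₂ + f₃] = 0.5·(59) = 29.5.

29.5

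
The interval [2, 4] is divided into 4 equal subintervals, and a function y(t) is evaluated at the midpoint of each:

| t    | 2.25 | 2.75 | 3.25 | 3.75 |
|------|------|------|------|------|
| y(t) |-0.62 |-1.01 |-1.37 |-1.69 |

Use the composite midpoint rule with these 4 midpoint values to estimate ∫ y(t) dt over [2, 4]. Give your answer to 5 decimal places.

-2.34500

h = 0.5, n = 4.
h·[y(m₁) + y(m₂) + y(m₃) + y(m₄)] = 0.5·(-4.69) = -2.34500.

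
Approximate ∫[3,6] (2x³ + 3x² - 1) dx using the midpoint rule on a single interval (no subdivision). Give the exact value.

726

M = (b−a)·f(4.5) = 3·(242) = 726.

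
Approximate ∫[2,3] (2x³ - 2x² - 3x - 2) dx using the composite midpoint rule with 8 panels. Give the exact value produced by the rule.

h = (3 − 2)/8 = 0.125.
Midpoints m₁,…,m₈ = 2.0625, 2.1875, 2.3125, 2.4375, 2.5625, 2.6875, 2.8125, 2.9375.
f(m₁)=0.85205078125, f(m₂)=2.80224609375, f(m₃)=5.10009765625, f(m₄)=7.76904296875, f(m₅)=10.83251953125, f(m₆)=14.31396484375, f(m₇)=18.23681640625, f(m₈)=22.62451171875.
h·[f(m₁) + f(m₂) + f(m₃) + f(m₄) + f(m₅) + f(m₆) + f(m₇) + f(m₈)] = 0.125·(82.53125) = 10.31640625.

10.31640625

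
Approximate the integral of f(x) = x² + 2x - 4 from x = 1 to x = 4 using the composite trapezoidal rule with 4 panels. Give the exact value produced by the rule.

24.28125

h = (4 − 1)/4 = 0.75.
Nodes x₀,…,x₄ = 1, 1.75, 2.5, 3.25, 4.
f(x) = x² + 2x - 4: f₀=-1, f₁=2.5625, f₂=7.25, f₃=13.0625, f₄=20.
(h/2)·[f₀ + 2f₁ + 2f₂ + 2f₃ + f₄] = 0.375·(64.75) = 24.28125.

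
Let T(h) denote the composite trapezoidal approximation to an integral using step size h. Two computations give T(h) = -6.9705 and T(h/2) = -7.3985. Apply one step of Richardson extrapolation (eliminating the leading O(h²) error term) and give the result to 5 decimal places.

R = (4·T(h/2) − T(h)) / 3 = (4·(-7.3985) − (-6.9705))/3 = (-22.6235)/3 = -7.54117.

-7.54117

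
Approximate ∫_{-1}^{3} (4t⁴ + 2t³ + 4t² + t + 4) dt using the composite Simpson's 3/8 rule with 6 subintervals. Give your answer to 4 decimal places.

293.4815

h = (3 − (-1))/6 = 0.666667.
Nodes t₀,…,t₆ = -1, -0.333333, 0.333333, 1, 1.666667, 2.333333, 3.
f(t) = 4t⁴ + 2t³ + 4t² + t + 4: f₀=9, f₁=4.086420, f₂=4.901235, f₃=15, f₄=56.901235, f₅=172.086420, f₆=421.
(3h/8)·[f₀ + 3f₁ + 3f₂ + 2f₃ + 3f₄ + 3f₅ + f₆] = 0.25·(1173.925926) = 293.4815.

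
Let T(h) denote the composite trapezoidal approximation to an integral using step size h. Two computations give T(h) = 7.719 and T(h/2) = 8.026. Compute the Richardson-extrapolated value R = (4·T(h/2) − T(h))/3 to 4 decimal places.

8.1283

R = (4·T(h/2) − T(h)) / 3 = (4·8.026 − 7.719)/3 = (24.385)/3 = 8.1283.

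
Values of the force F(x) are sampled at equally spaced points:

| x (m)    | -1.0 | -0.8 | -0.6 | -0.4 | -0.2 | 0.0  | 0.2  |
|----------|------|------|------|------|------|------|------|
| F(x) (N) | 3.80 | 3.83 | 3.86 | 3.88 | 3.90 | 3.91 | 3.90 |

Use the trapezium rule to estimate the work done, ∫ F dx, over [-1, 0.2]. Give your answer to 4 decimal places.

4.6460

h = 0.2, n = 6.
(h/2)·[y₀ + 2y₁ + 2y₂ + 2y₃ + 2y₄ + 2y₅ + y₆] = 0.1·(46.46) = 4.6460.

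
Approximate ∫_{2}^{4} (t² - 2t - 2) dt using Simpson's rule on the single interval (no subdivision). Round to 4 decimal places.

2.6667

S = (b−a)/6 · [f(2) + 4f(3) + f(4)] = 0.333333·[(-2) + 4·1 + 6] = 2.6667.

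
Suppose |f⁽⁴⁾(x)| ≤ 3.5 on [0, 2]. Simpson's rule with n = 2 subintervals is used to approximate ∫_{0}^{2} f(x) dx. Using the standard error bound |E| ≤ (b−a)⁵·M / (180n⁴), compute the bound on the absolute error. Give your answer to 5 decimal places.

0.03889

|E| ≤ (2)⁵·3.5 / (180·2⁴) = 112/2880 = 0.03889.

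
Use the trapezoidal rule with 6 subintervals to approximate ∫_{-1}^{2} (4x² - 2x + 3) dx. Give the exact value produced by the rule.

18.5

h = (2 − (-1))/6 = 0.5.
Nodes x₀,…,x₆ = -1, -0.5, 0, 0.5, 1, 1.5, 2.
f(x) = 4x² - 2x + 3: f₀=9, f₁=5, f₂=3, f₃=3, f₄=5, f₅=9, f₆=15.
(h/2)·[f₀ + 2f₁ + 2f₂ + 2f₃ + 2f₄ + 2f₅ + f₆] = 0.25·(74) = 18.5.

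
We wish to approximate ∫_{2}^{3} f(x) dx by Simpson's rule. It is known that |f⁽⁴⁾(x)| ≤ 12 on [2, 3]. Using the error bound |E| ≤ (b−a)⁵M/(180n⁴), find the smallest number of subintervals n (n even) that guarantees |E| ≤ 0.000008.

Need 12/(180n⁴) ≤ 0.000008.
n⁴ ≥ 12/(180·0.000008) = 8333.33 ⇒ n ≥ 9.5544, so the smallest even n is 10. (n must be even for Simpson's rule.)

10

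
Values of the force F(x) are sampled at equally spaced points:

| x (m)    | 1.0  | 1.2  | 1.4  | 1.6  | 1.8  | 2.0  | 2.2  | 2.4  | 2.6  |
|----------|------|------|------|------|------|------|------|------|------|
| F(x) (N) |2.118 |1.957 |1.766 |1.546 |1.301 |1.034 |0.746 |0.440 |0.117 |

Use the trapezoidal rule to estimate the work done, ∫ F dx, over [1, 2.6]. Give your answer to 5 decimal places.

1.98150

h = 0.2, n = 8.
(h/2)·[y₀ + 2y₁ + 2y₂ + 2y₃ + 2y₄ + 2y₅ + 2y₆ + 2y₇ + y₈] = 0.1·(19.815) = 1.98150.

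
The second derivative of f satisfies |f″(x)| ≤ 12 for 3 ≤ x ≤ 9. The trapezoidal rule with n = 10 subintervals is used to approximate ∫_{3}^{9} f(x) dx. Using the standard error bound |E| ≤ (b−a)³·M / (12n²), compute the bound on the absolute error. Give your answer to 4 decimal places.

2.1600

|E| ≤ (6)³·12 / (12·10²) = 2592/1200 = 2.1600.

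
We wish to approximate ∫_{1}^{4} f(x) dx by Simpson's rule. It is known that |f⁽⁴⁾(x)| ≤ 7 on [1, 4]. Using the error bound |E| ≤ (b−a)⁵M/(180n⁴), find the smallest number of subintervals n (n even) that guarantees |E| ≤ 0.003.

Need 1701/(180n⁴) ≤ 0.003.
n⁴ ≥ 1701/(180·0.003) = 3150 ⇒ n ≥ 7.4917, so the smallest even n is 8. (n must be even for Simpson's rule.)

8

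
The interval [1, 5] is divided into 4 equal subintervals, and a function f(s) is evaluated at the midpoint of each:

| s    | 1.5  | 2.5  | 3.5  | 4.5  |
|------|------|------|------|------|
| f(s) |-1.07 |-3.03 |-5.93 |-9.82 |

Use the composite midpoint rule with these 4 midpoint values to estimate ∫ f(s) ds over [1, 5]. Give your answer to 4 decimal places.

-19.8500

h = 1, n = 4.
h·[y(m₁) + y(m₂) + y(m₃) + y(m₄)] = 1·(-19.85) = -19.8500.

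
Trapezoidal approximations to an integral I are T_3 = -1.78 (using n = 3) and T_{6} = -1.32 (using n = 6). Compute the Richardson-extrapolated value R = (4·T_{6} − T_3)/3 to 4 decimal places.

-1.1667

R = (4·T_{6} − T_3) / 3 = (4·(-1.32) − (-1.78))/3 = (-3.50)/3 = -1.1667.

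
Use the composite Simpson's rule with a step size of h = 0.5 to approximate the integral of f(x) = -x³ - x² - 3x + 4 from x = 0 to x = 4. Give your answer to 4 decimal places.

h = (4 − 0)/8 = 0.5.
Nodes x₀,…,x₈ = 0, 0.5, 1, 1.5, 2, 2.5, 3, 3.5, 4.
f(x) = -x³ - x² - 3x + 4: f₀=4, f₁=2.125, f₂=-1, f₃=-6.125, f₄=-14, f₅=-25.375, f₆=-41, f₇=-61.625, f₈=-88.
(h/3)·[f₀ + 4f₁ + 2f₂ + 4f₃ + 2f₄ + 4f₅ + 2f₆ + 4f₇ + f₈] = 0.166667·(-560) = -93.3333.

-93.3333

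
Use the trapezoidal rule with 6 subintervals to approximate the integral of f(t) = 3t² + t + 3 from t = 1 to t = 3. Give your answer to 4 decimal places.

h = (3 − 1)/6 = 0.333333.
Nodes t₀,…,t₆ = 1, 1.333333, 1.666667, 2, 2.333333, 2.666667, 3.
f(t) = 3t² + t + 3: f₀=7, f₁=9.666667, f₂=13, f₃=17, f₄=21.666667, f₅=27, f₆=33.
(h/2)·[f₀ + 2f₁ + 2f₂ + 2f₃ + 2f₄ + 2f₅ + f₆] = 0.166667·(216.666667) = 36.1111.

36.1111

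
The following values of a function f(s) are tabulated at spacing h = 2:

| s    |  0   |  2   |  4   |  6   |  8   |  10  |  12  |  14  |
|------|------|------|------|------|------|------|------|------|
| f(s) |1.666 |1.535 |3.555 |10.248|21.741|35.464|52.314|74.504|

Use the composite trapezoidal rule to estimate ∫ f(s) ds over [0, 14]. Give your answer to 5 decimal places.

325.88400

h = 2, n = 7.
(h/2)·[y₀ + 2y₁ + 2y₂ + 2y₃ + 2y₄ + 2y₅ + 2y₆ + y₇] = 1·(325.884) = 325.88400.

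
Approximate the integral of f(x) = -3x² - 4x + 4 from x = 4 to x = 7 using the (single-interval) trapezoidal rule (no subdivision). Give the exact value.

-346.5

T = (b−a)/2 · [f(4) + f(7)] = 1.5·[(-60) + (-171)] = -346.5.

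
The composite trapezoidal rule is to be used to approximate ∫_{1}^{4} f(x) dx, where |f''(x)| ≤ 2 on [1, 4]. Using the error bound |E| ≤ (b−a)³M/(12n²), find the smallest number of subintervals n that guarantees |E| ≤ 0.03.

13

Need 54/(12n²) ≤ 0.03.
n² ≥ 54/(12·0.03) = 150 ⇒ n ≥ 12.2474, so the smallest n is 13.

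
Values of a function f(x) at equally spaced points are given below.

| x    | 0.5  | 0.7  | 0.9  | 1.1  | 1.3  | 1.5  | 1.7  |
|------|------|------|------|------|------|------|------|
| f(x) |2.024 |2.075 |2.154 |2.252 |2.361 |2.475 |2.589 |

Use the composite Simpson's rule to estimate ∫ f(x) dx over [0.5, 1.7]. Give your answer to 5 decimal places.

2.72340

h = 0.2, n = 6.
(h/3)·[y₀ + 4y₁ + 2y₂ + 4y₃ + 2y₄ + 4y₅ + y₆] = 0.066667·(40.851) = 2.72340.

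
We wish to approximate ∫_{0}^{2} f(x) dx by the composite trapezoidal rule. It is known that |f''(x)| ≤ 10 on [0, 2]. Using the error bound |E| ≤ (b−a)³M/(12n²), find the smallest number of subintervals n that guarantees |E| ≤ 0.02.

Need 80/(12n²) ≤ 0.02.
n² ≥ 80/(12·0.02) = 333.333 ⇒ n ≥ 18.2574, so the smallest n is 19.

19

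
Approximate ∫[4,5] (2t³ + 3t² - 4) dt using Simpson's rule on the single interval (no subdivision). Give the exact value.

241.5

S = (b−a)/6 · [f(4) + 4f(4.5) + f(5)] = 0.166667·[172 + 4·239 + 321] = 241.5.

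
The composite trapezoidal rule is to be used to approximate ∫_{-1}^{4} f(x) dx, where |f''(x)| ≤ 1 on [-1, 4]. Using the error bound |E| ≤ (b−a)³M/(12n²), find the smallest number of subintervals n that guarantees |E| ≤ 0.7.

Need 125/(12n²) ≤ 0.7.
n² ≥ 125/(12·0.7) = 14.881 ⇒ n ≥ 3.8576, so the smallest n is 4.

4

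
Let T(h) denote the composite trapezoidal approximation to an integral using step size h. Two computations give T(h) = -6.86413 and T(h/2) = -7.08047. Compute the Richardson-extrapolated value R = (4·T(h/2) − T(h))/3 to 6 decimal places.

-7.152583

R = (4·T(h/2) − T(h)) / 3 = (4·(-7.08047) − (-6.86413))/3 = (-21.45775)/3 = -7.152583.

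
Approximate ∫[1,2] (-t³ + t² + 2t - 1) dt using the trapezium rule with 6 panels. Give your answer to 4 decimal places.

0.5671

h = (2 − 1)/6 = 0.166667.
Nodes t₀,…,t₆ = 1, 1.166667, 1.333333, 1.5, 1.666667, 1.833333, 2.
f(t) = -t³ + t² + 2t - 1: f₀=1, f₁=1.106481, f₂=1.074074, f₃=0.875, f₄=0.481481, f₅=-0.134259, f₆=-1.
(h/2)·[f₀ + 2f₁ + 2f₂ + 2f₃ + 2f₄ + 2f₅ + f₆] = 0.083333·(6.805556) = 0.5671.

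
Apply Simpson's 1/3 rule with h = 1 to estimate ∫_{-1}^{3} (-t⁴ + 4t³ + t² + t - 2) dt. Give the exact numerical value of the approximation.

h = (3 − (-1))/4 = 1.
Nodes t₀,…,t₄ = -1, 0, 1, 2, 3.
f(t) = -t⁴ + 4t³ + t² + t - 2: f₀=-7, f₁=-2, f₂=3, f₃=20, f₄=37.
(h/3)·[f₀ + 4f₁ + 2f₂ + 4f₃ + f₄] = 0.333333·(108) = 36.

36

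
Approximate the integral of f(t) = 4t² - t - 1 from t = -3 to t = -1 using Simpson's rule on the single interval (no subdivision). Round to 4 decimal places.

S = (b−a)/6 · [f(-3) + 4f(-2) + f(-1)] = 0.333333·[38 + 4·17 + 4] = 36.6667.

36.6667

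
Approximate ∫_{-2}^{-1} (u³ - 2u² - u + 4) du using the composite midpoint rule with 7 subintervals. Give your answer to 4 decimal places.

h = (-1 − (-2))/7 = 0.142857.
Midpoints m₁,…,m₇ = -1.928571, -1.785714, -1.642857, -1.5, -1.357143, -1.214286, -1.071429.
f(m₁)=-8.683309, f(m₂)=-6.286079, f(m₃)=-4.189140, f(m₄)=-2.375, f(m₅)=-0.826166, f(m₆)=0.474854, f(m₇)=1.545554.
h·[f(m₁) + f(m₂) + f(m₃) + f(m₄) + f(m₅) + f(m₆) + f(m₇)] = 0.142857·(-20.339286) = -2.9056.

-2.9056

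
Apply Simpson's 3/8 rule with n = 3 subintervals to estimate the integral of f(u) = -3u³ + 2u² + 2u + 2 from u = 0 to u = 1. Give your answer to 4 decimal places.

h = (1 − 0)/3 = 0.333333.
Nodes u₀,…,u₃ = 0, 0.333333, 0.666667, 1.
f(u) = -3u³ + 2u² + 2u + 2: f₀=2, f₁=2.777778, f₂=3.333333, f₃=3.
(3h/8)·[f₀ + 3f₁ + 3f₂ + f₃] = 0.125·(23.333333) = 2.9167.

2.9167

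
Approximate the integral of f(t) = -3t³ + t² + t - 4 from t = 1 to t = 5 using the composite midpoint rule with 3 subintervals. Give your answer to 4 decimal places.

-415.2593

h = (5 − 1)/3 = 1.333333.
Midpoints m₁,…,m₃ = 1.666667, 3, 4.333333.
f(m₁)=-13.444444, f(m₂)=-73, f(m₃)=-225.
h·[f(m₁) + f(m₂) + f(m₃)] = 1.333333·(-311.444444) = -415.2593.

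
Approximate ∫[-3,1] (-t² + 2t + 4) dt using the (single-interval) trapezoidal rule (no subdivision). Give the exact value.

-12

T = (b−a)/2 · [f(-3) + f(1)] = 2·[(-11) + 5] = -12.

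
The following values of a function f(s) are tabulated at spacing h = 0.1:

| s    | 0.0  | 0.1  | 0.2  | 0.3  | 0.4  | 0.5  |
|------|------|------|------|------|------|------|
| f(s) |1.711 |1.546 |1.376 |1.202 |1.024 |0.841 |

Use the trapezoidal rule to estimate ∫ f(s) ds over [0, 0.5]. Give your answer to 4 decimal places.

0.6424

h = 0.1, n = 5.
(h/2)·[y₀ + 2y₁ + 2y₂ + 2y₃ + 2y₄ + y₅] = 0.05·(12.848) = 0.6424.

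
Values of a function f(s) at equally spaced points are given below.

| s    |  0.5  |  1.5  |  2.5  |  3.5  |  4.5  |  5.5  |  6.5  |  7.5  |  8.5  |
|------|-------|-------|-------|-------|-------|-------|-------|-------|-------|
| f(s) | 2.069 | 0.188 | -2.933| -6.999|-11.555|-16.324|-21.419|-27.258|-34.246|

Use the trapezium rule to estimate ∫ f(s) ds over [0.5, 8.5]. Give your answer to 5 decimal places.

h = 1, n = 8.
(h/2)·[y₀ + 2y₁ + 2y₂ + 2y₃ + 2y₄ + 2y₅ + 2y₆ + 2y₇ + y₈] = 0.5·(-204.777) = -102.38850.

-102.38850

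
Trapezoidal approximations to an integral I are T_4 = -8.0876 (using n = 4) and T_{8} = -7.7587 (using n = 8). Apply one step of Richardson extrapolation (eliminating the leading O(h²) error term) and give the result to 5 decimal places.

R = (4·T_{8} − T_4) / 3 = (4·(-7.7587) − (-8.0876))/3 = (-22.9472)/3 = -7.64907.

-7.64907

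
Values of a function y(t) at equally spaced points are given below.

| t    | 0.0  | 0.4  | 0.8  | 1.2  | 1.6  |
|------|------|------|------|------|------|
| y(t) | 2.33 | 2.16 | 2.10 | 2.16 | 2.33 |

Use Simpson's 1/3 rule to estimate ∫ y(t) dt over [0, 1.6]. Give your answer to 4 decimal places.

h = 0.4, n = 4.
(h/3)·[y₀ + 4y₁ + 2y₂ + 4y₃ + y₄] = 0.133333·(26.14) = 3.4853.

3.4853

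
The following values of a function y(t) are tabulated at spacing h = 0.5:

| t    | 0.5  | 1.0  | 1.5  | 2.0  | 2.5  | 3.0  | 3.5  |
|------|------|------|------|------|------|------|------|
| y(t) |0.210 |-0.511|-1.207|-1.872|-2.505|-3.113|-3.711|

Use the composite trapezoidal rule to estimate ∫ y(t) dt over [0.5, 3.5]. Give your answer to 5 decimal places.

h = 0.5, n = 6.
(h/2)·[y₀ + 2y₁ + 2y₂ + 2y₃ + 2y₄ + 2y₅ + y₆] = 0.25·(-21.917) = -5.47925.

-5.47925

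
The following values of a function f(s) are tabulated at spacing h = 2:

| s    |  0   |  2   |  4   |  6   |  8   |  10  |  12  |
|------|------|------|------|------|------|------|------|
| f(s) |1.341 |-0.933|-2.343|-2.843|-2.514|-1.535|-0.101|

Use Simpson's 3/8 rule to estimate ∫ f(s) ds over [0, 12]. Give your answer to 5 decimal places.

h = 2, n = 6.
(3h/8)·[y₀ + 3y₁ + 3y₂ + 2y₃ + 3y₄ + 3y₅ + y₆] = 0.75·(-26.421) = -19.81575.

-19.81575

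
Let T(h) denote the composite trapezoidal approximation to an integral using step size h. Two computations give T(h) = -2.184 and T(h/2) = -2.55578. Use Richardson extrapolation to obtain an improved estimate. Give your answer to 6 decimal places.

R = (4·T(h/2) − T(h)) / 3 = (4·(-2.55578) − (-2.184))/3 = (-8.03912)/3 = -2.679707.

-2.679707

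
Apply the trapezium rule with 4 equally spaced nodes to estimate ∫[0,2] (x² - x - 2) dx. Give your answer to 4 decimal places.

h = (2 − 0)/3 = 0.666667.
Nodes x₀,…,x₃ = 0, 0.666667, 1.333333, 2.
f(x) = x² - x - 2: f₀=-2, f₁=-2.222222, f₂=-1.555556, f₃=0.
(h/2)·[f₀ + 2f₁ + 2f₂ + f₃] = 0.333333·(-9.555556) = -3.1852.

-3.1852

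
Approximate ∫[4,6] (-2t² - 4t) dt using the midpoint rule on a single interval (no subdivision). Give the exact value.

-140

M = (b−a)·f(5) = 2·(-70) = -140.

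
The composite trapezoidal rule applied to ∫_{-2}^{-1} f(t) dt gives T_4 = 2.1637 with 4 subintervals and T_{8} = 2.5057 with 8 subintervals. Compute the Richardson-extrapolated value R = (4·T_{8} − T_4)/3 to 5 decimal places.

2.61970

R = (4·T_{8} − T_4) / 3 = (4·2.5057 − 2.1637)/3 = (7.8591)/3 = 2.61970.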